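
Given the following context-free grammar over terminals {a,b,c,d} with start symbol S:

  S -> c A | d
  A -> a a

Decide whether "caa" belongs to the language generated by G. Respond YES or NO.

Convert to CNF:
  S -> T1 A | d
  A -> T0 T0
  T0 -> a
  T1 -> c

CYK fill:
  [0..0]={T1}  "c"  orig:{}
  [1..1]={T0}  "a"  orig:{}
  [2..2]={T0}  "a"  orig:{}
  [0..1]=∅  "ca"
  [1..2]={A}  "aa"
  [0..2]={S}  "caa"

S ∈ T[0,2] ⇒ YES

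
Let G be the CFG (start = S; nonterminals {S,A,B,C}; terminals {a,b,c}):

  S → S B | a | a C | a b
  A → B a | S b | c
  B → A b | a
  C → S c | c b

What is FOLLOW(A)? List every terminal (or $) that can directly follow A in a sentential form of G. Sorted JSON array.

FIRST sets, iterate to fixpoint:
pass 1:
  A via A→c: +{c}
  B via B→A b: +{c}
  B via B→a: +{a}
  C via C→c b: +{c}
  S via S→a: +{a}
  S: {a}  A: {c}  B: {a,c}  C: {c}
pass 2:
  A via A→B a: +{a}
  C via C→S c: +{a}
  S: {a}  A: {a,c}  B: {a,c}  C: {a,c}
pass 3: done
  S: {a}  A: {a,c}  B: {a,c}  C: {a,c}

FOLLOW iteration:
FOLLOW(S) := {$}
iter 1:
  A→B a: FOLLOW(B) ⊇ FIRST(a) = {a}; new: +{a}
  A→S b: FOLLOW(S) ⊇ FIRST(b) = {b}; new: +{b}
  B→A b: FOLLOW(A) ⊇ FIRST(b) = {b}; new: +{b}
  C→S c: FOLLOW(S) ⊇ FIRST(c) = {c}; new: +{c}
  S→S B: FOLLOW(S) ⊇ FIRST(B) = {a,c}; new: +{a}
  S→S B: FOLLOW(B) ⊇ FOLLOW(S) ⊇ {$,a,b,c}; new: +{$,b,c}
  S→a C: FOLLOW(C) ⊇ FOLLOW(S) ⊇ {$,a,b,c}; new: +{$,a,b,c}
  S: {$,a,b,c}  A: {b}  B: {$,a,b,c}  C: {$,a,b,c}
iter 2: (stable)
  S: {$,a,b,c}  A: {b}  B: {$,a,b,c}  C: {$,a,b,c}

FOLLOW(A) = ["b"]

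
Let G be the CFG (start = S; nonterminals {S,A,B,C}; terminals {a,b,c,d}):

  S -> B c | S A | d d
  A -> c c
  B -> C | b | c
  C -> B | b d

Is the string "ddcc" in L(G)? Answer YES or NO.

CNF form of G:
  S -> B T0 | S A | T2 T2
  A -> T0 T0
  B -> T1 T2 | b | c
  C -> T1 T2 | b | c
  T0 -> c
  T1 -> b
  T2 -> d

Fill CYK table bottom-up:
  [0..0]={T2}  "d"  orig:{}
  [1..1]={T2}  "d"  orig:{}
  [2..2]={B,C,T0}  "c"  orig:{B,C}
  [3..3]={B,C,T0}  "c"  orig:{B,C}
  [0..1]={S}  "dd"
  [1..2]=∅  "dc"
  [2..3]={A,S}  "cc"
  [0..2]=∅  "ddc"
  [1..3]=∅  "dcc"
  [0..3]={S}  "ddcc"

S ∈ T[0,3] ⇒ YES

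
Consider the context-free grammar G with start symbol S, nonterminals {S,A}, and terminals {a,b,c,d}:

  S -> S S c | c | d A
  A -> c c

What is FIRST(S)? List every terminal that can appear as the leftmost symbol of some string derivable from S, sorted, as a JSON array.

Compute FIRST by fixpoint:
[1]
  A via A→c c: +{c}
  S via S→c: +{c}
  S via S→d A: +{d}
  FIRST(S)={c,d}  FIRST(A)={c}
[2] done
  FIRST(S)={c,d}  FIRST(A)={c}

FIRST(S) = ["c", "d"]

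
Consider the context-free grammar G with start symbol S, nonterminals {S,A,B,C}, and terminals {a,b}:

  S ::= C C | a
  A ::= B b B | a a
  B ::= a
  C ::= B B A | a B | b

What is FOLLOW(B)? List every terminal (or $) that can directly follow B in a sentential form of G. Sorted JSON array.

FIRST sets, iterate to fixpoint:
[1]
  A via A→a a: +{a}
  B via B→a: +{a}
  C via C→B B A: +{a}
  C via C→b: +{b}
  S via S→C C: +{a,b}
  FIRST[S]={a,b}  FIRST[A]={a}  FIRST[B]={a}  FIRST[C]={a,b}
[2] (stable)
  FIRST[S]={a,b}  FIRST[A]={a}  FIRST[B]={a}  FIRST[C]={a,b}

FOLLOW sets:
seed FOLLOW(S) with $
iter 1:
  A→B b B: FOLLOW(B) ⊇ FIRST(b) = {b}; new: +{b}
  C→B B A: FOLLOW(B) ⊇ FIRST(B) = {a}; new: +{a}
  S→C C: FOLLOW(C) ⊇ FIRST(C) = {a,b}; new: +{a,b}
  S→C C: FOLLOW(C) ⊇ FOLLOW(S) ⊇ {$}; new: +{$}
  FOLLOW[S]={$}  FOLLOW[A]={}  FOLLOW[B]={a,b}  FOLLOW[C]={$,a,b}
iter 2:
  C→B B A: FOLLOW(A) ⊇ FOLLOW(C) ⊇ {$,a,b}; new: +{$,a,b}
  C→a B: FOLLOW(B) ⊇ FOLLOW(C) ⊇ {$,a,b}; new: +{$}
  FOLLOW[S]={$}  FOLLOW[A]={$,a,b}  FOLLOW[B]={$,a,b}  FOLLOW[C]={$,a,b}
iter 3: — fixpoint
  FOLLOW[S]={$}  FOLLOW[A]={$,a,b}  FOLLOW[B]={$,a,b}  FOLLOW[C]={$,a,b}

FOLLOW(B) = ["$", "a", "b"]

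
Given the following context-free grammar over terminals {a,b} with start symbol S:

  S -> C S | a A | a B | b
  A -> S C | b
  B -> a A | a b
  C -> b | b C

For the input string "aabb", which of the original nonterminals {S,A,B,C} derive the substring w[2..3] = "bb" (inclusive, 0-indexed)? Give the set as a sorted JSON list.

Convert to CNF:
  S -> C S | T0 A | T0 B | b
  A -> S C | b
  B -> T0 A | T0 T1
  C -> T1 C | b
  T0 -> a
  T1 -> b

CYK table (by increasing span) — only the sub-triangle for w[2..3]:
  T[2,2] 'b' = {A,C,S,T1}  orig:{A,C,S}
  T[3,3] 'b' = {A,C,S,T1}  orig:{A,C,S}
  T[2,3] 'bb' = {A,C,S}

Original NTs in T[2,3] deriving "bb": ["A", "C", "S"]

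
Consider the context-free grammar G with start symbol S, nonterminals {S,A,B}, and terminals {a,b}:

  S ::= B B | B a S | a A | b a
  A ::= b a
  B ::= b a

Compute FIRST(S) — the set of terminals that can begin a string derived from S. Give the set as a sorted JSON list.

Compute FIRST by fixpoint:
iter 1:
  A via A→b a: +{b}
  B via B→b a: +{b}
  S via S→B B: +{b}
  S via S→a A: +{a}
  FIRST[S]={a,b}  FIRST[A]={b}  FIRST[B]={b}
iter 2: done
  FIRST[S]={a,b}  FIRST[A]={b}  FIRST[B]={b}

FIRST(S) = ["a", "b"]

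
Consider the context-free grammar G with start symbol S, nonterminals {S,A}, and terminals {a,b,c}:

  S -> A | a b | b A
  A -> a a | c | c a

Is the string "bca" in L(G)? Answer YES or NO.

CNF form of G:
  S -> T0 T0 | T0 T2 | T1 T0 | T2 A | c
  A -> T0 T0 | T1 T0 | c
  T0 -> a
  T1 -> c
  T2 -> b

CYK table (by increasing span):
  T[0,0] 'b' = {T2}  orig:{}
  T[1,1] 'c' = {A,S,T1}  orig:{A,S}
  T[2,2] 'a' = {T0}  orig:{}
  T[0,1] 'bc' = {S}
  T[1,2] 'ca' = {A,S}
  T[0,2] 'bca' = {S}

S ∈ T[0,2] ⇒ YES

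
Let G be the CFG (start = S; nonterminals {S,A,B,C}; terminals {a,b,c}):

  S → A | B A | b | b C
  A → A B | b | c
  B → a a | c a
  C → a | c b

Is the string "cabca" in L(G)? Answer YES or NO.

Convert to CNF:
  S -> A B | B A | T2 C | b | c
  A -> A B | b | c
  B -> T0 T0 | T1 T0
  C -> T1 T2 | a
  T0 -> a
  T1 -> c
  T2 -> b

CYK fill:
  [0..0]={A,S,T1}  "c"  orig:{A,S}
  [1..1]={C,T0}  "a"  orig:{C}
  [2..2]={A,S,T2}  "b"  orig:{A,S}
  [3..3]={A,S,T1}  "c"  orig:{A,S}
  [4..4]={C,T0}  "a"  orig:{C}
  [0..1]={B}  "ca"
  [1..2]=∅  "ab"
  [2..3]=∅  "bc"
  [3..4]={B}  "ca"
  [0..2]={S}  "cab"
  [1..3]=∅  "abc"
  [2..4]={A,S}  "bca"
  [0..3]=∅  "cabc"
  [1..4]=∅  "abca"
  [0..4]={S}  "cabca"

S ∈ T[0,4] ⇒ YES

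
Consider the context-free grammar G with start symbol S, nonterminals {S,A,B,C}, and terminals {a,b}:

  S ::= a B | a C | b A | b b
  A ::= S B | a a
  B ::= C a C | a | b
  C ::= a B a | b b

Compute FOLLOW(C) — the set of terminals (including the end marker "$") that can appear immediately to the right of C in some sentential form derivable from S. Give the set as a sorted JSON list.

FIRST sets, iterate to fixpoint:
[1]
  A via A→a a: +{a}
  B via B→a: +{a}
  B via B→b: +{b}
  C via C→a B a: +{a}
  C via C→b b: +{b}
  S via S→a B: +{a}
  S via S→b A: +{b}
  FIRST(S)={a,b}  FIRST(A)={a}  FIRST(B)={a,b}  FIRST(C)={a,b}
[2]
  A via A→S B: +{b}
  FIRST(S)={a,b}  FIRST(A)={a,b}  FIRST(B)={a,b}  FIRST(C)={a,b}
[3] (no change)
  FIRST(S)={a,b}  FIRST(A)={a,b}  FIRST(B)={a,b}  FIRST(C)={a,b}

Compute FOLLOW by fixpoint:
initialize: $ ∈ FOLLOW(S)
iter 1:
  A→S B: FOLLOW(S) ⊇ FIRST(B) = {a,b}; new: +{a,b}
  B→C a C: FOLLOW(C) ⊇ FIRST(a) = {a}; new: +{a}
  C→a B a: FOLLOW(B) ⊇ FIRST(a) = {a}; new: +{a}
  S→a B: FOLLOW(B) ⊇ FOLLOW(S) ⊇ {$,a,b}; new: +{$,b}
  S→a C: FOLLOW(C) ⊇ FOLLOW(S) ⊇ {$,a,b}; new: +{$,b}
  S→b A: FOLLOW(A) ⊇ FOLLOW(S) ⊇ {$,a,b}; new: +{$,a,b}
  S: {$,a,b}  A: {$,a,b}  B: {$,a,b}  C: {$,a,b}
iter 2: (no change)
  S: {$,a,b}  A: {$,a,b}  B: {$,a,b}  C: {$,a,b}

FOLLOW(C) = ["$", "a", "b"]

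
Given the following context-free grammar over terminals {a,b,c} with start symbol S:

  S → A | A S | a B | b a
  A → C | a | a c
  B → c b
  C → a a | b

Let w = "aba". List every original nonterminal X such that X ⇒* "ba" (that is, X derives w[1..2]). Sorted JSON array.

CNF form of G:
  S -> A S | T0 B | T0 T0 | T0 T1 | T2 T0 | a | b
  A -> T0 T0 | T0 T1 | a | b
  B -> T1 T2
  C -> T0 T0 | b
  T0 -> a
  T1 -> c
  T2 -> b

CYK table (by increasing span), restricted to cells inside w[1..2]:
  T[1,1] 'b' = {A,C,S,T2}  orig:{A,C,S}
  T[2,2] 'a' = {A,S,T0}  orig:{A,S}
  T[1,2] 'ba' = {S}

Original NTs in T[1,2] deriving "ba": ["S"]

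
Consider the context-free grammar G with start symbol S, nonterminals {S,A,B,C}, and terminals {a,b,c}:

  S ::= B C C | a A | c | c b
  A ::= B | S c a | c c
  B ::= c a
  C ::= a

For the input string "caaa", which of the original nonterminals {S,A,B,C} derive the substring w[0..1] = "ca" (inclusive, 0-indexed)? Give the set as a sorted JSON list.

Convert to CNF:
  S -> B X4 | T0 T2 | T1 A | c
  A -> S X3 | T0 T0 | T0 T1
  B -> T0 T1
  C -> a
  T0 -> c
  T1 -> a
  T2 -> b
  X3 -> T0 T1
  X4 -> C C

CYK fill (cells [i..j] with 0 ≤ i ≤ j ≤ 1 only):
  cell(0,0) c: {S,T0}  orig:{S}
  cell(1,1) a: {C,T1}  orig:{C}
  cell(0,1) ca: {A,B,X3}  orig:{A,B}

Original NTs in T[0,1] deriving "ca": ["A", "B"]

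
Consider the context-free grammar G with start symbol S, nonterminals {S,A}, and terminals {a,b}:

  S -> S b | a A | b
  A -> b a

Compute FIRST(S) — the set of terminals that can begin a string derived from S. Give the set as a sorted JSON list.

FIRST iteration:
iter 1:
  A via A→b a: +{b}
  S via S→a A: +{a}
  S via S→b: +{b}
  S: {a,b}  A: {b}
iter 2: — fixpoint
  S: {a,b}  A: {b}

FIRST(S) = ["a", "b"]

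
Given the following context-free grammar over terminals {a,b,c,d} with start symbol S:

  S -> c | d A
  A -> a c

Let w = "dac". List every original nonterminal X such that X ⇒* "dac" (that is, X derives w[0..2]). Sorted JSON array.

Convert to CNF:
  S -> T2 A | c
  A -> T0 T1
  T0 -> a
  T1 -> c
  T2 -> d

CYK fill (cells [i..j] with 0 ≤ i ≤ j ≤ 2 only):
  [0..0]={T2}  "d"  orig:{}
  [1..1]={T0}  "a"  orig:{}
  [2..2]={S,T1}  "c"  orig:{S}
  [0..1]=∅  "da"
  [1..2]={A}  "ac"
  [0..2]={S}  "dac"

Original NTs in T[0,2] deriving "dac": ["S"]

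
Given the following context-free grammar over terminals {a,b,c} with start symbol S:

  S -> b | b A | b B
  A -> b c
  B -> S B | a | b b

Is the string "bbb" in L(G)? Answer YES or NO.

CNF form of G:
  S -> T0 A | T0 B | b
  A -> T0 T1
  B -> S B | T0 T0 | a
  T0 -> b
  T1 -> c

CYK table (by increasing span):
  cell(0,0) b: {S,T0}  orig:{S}
  cell(1,1) b: {S,T0}  orig:{S}
  cell(2,2) b: {S,T0}  orig:{S}
  cell(0,1) bb: {B}
  cell(1,2) bb: {B}
  cell(0,2) bbb: {B,S}

S ∈ T[0,2] ⇒ YES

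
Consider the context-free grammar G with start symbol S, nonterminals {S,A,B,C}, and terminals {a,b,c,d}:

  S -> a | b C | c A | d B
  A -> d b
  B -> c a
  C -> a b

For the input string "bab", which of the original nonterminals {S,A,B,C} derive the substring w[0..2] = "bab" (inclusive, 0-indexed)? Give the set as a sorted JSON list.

Convert to CNF:
  S -> T0 B | T1 C | T2 A | a
  A -> T0 T1
  B -> T2 T3
  C -> T3 T1
  T0 -> d
  T1 -> b
  T2 -> c
  T3 -> a

Fill CYK table bottom-up, restricted to cells inside w[0..2]:
  cell(0,0) b: {T1}  orig:{}
  cell(1,1) a: {S,T3}  orig:{S}
  cell(2,2) b: {T1}  orig:{}
  cell(0,1) ba: ∅
  cell(1,2) ab: {C}
  cell(0,2) bab: {S}

Original NTs in T[0,2] deriving "bab": ["S"]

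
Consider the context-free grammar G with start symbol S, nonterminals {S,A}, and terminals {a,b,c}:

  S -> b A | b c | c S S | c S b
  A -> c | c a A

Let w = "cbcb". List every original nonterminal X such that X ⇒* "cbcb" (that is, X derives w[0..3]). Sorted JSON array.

CNF form of G:
  S -> T0 X4 | T0 X5 | T2 A | T2 T0
  A -> T0 X3 | c
  T0 -> c
  T1 -> a
  T2 -> b
  X3 -> T1 A
  X4 -> S S
  X5 -> S T2

Fill CYK table bottom-up, restricted to cells inside w[0..3]:
  [0..0]={A,T0}  "c"  orig:{A}
  [1..1]={T2}  "b"  orig:{}
  [2..2]={A,T0}  "c"  orig:{A}
  [3..3]={T2}  "b"  orig:{}
  [0..1]=∅  "cb"
  [1..2]={S}  "bc"
  [2..3]=∅  "cb"
  [0..2]=∅  "cbc"
  [1..3]={X5}  "bcb"  orig:{}
  [0..3]={S}  "cbcb"

Original NTs in T[0,3] deriving "cbcb": ["S"]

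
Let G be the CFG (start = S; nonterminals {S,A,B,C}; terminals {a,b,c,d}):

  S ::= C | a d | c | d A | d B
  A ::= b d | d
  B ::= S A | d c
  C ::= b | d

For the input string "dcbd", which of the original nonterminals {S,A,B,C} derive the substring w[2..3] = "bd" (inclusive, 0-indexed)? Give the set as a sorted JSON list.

CNF form of G:
  S -> T1 A | T1 B | T3 T1 | b | c | d
  A -> T0 T1 | d
  B -> S A | T1 T2
  C -> b | d
  T0 -> b
  T1 -> d
  T2 -> c
  T3 -> a

CYK table (by increasing span) (cells [i..j] with 2 ≤ i ≤ j ≤ 3 only):
  [2..2]={C,S,T0}  "b"  orig:{C,S}
  [3..3]={A,C,S,T1}  "d"  orig:{A,C,S}
  [2..3]={A,B}  "bd"

Original NTs in T[2,3] deriving "bd": ["A", "B"]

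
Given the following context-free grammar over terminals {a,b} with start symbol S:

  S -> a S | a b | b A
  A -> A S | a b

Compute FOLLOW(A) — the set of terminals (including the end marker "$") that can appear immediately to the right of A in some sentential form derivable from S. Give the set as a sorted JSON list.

FIRST sets, iterate to fixpoint:
round 1:
  A via A→a b: +{a}
  S via S→a S: +{a}
  S via S→b A: +{b}
  S: {a,b}  A: {a}
round 2: (stable)
  S: {a,b}  A: {a}

FOLLOW sets:
FOLLOW(S) := {$}
[1]
  A→A S: FOLLOW(A) ⊇ FIRST(S) = {a,b}; new: +{a,b}
  A→A S: FOLLOW(S) ⊇ FOLLOW(A) ⊇ {a,b}; new: +{a,b}
  S→b A: FOLLOW(A) ⊇ FOLLOW(S) ⊇ {$,a,b}; new: +{$}
  S: {$,a,b}  A: {$,a,b}
[2] (no change)
  S: {$,a,b}  A: {$,a,b}

FOLLOW(A) = ["$", "a", "b"]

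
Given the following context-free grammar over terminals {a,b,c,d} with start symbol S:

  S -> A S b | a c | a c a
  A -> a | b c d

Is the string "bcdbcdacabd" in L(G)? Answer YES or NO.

Convert to CNF:
  S -> A X5 | T3 T1 | T3 X6
  A -> T0 X4 | a
  T0 -> b
  T1 -> c
  T2 -> d
  T3 -> a
  X4 -> T1 T2
  X5 -> S T0
  X6 -> T1 T3

Fill CYK table bottom-up:
  [0..0]={T0}  "b"  orig:{}
  [1..1]={T1}  "c"  orig:{}
  [2..2]={T2}  "d"  orig:{}
  [3..3]={T0}  "b"  orig:{}
  [4..4]={T1}  "c"  orig:{}
  [5..5]={T2}  "d"  orig:{}
  [6..6]={A,T3}  "a"  orig:{A}
  [7..7]={T1}  "c"  orig:{}
  [8..8]={A,T3}  "a"  orig:{A}
  [9..9]={T0}  "b"  orig:{}
  [10..10]={T2}  "d"  orig:{}
  [0..1]=∅  "bc"
  [1..2]={X4}  "cd"  orig:{}
  [2..3]=∅  "db"
  [3..4]=∅  "bc"
  [4..5]={X4}  "cd"  orig:{}
  [5..6]=∅  "da"
  [6..7]={S}  "ac"
  [7..8]={X6}  "ca"  orig:{}
  [8..9]=∅  "ab"
  [9..10]=∅  "bd"
  [0..2]={A}  "bcd"
  [1..3]=∅  "cdb"
  [2..4]=∅  "dbc"
  [3..5]={A}  "bcd"
  [4..6]=∅  "cda"
  [5..7]=∅  "dac"
  [6..8]={S}  "aca"
  [7..9]=∅  "cab"
  [8..10]=∅  "abd"
  [0..3]=∅  "bcdb"
  [1..4]=∅  "cdbc"
  [2..5]=∅  "dbcd"
  [3..6]=∅  "bcda"
  [4..7]=∅  "cdac"
  [5..8]=∅  "daca"
  [6..9]={X5}  "acab"  orig:{}
  [7..10]=∅  "cabd"
  [0..4]=∅  "bcdbc"
  [1..5]=∅  "cdbcd"
  [2..6]=∅  "dbcda"
  [3..7]=∅  "bcdac"
  [4..8]=∅  "cdaca"
  [5..9]=∅  "dacab"
  [6..10]=∅  "acabd"
  [0..5]=∅  "bcdbcd"
  [1..6]=∅  "cdbcda"
  [2..7]=∅  "dbcdac"
  [3..8]=∅  "bcdaca"
  [4..9]=∅  "cdacab"
  [5..10]=∅  "dacabd"
  [0..6]=∅  "bcdbcda"
  [1..7]=∅  "cdbcdac"
  [2..8]=∅  "dbcdaca"
  [3..9]={S}  "bcdacab"
  [4..10]=∅  "cdacabd"
  [0..7]=∅  "bcdbcdac"
  [1..8]=∅  "cdbcdaca"
  [2..9]=∅  "dbcdacab"
  [3..10]=∅  "bcdacabd"
  [0..8]=∅  "bcdbcdaca"
  [1..9]=∅  "cdbcdacab"
  [2..10]=∅  "dbcdacabd"
  [0..9]=∅  "bcdbcdacab"
  [1..10]=∅  "cdbcdacabd"
  [0..10]=∅  "bcdbcdacabd"

S ∉ T[0,10] ⇒ NO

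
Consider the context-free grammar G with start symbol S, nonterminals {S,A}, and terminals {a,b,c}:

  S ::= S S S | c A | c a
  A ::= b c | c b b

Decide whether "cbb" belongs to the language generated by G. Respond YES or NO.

Convert to CNF:
  S -> S X4 | T1 A | T1 T2
  A -> T0 T1 | T1 X3
  T0 -> b
  T1 -> c
  T2 -> a
  X3 -> T0 T0
  X4 -> S S

Fill CYK table bottom-up:
  cell(0,0) c: {T1}  orig:{}
  cell(1,1) b: {T0}  orig:{}
  cell(2,2) b: {T0}  orig:{}
  cell(0,1) cb: ∅
  cell(1,2) bb: {X3}  orig:{}
  cell(0,2) cbb: {A}

S ∉ T[0,2] ⇒ NO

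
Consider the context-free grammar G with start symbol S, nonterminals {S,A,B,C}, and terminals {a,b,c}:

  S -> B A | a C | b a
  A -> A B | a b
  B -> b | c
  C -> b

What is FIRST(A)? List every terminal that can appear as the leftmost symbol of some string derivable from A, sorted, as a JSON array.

Compute FIRST by fixpoint:
iter 1:
  A via A→a b: +{a}
  B via B→b: +{b}
  B via B→c: +{c}
  C via C→b: +{b}
  S via S→B A: +{b,c}
  S via S→a C: +{a}
  FIRST(S)={a,b,c}  FIRST(A)={a}  FIRST(B)={b,c}  FIRST(C)={b}
iter 2: (no change)
  FIRST(S)={a,b,c}  FIRST(A)={a}  FIRST(B)={b,c}  FIRST(C)={b}

FIRST(A) = ["a"]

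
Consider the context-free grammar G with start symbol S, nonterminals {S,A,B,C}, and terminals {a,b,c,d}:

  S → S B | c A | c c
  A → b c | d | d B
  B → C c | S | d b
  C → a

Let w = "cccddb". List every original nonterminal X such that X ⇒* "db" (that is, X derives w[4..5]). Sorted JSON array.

Convert to CNF:
  S -> S B | T1 A | T1 T1
  A -> T0 T1 | T2 B | d
  B -> C T1 | S B | T1 A | T1 T1 | T2 T0
  C -> a
  T0 -> b
  T1 -> c
  T2 -> d

Fill CYK table bottom-up — only the sub-triangle for w[4..5]:
  [4..4]={A,T2}  "d"  orig:{A}
  [5..5]={T0}  "b"  orig:{}
  [4..5]={B}  "db"

Original NTs in T[4,5] deriving "db": ["B"]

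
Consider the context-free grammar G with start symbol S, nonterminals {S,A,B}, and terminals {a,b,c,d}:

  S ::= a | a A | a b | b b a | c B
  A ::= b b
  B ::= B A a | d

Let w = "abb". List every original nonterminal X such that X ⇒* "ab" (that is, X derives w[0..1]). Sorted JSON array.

Convert to CNF:
  S -> T0 X4 | T1 A | T1 T0 | T2 B | a
  A -> T0 T0
  B -> B X3 | d
  T0 -> b
  T1 -> a
  T2 -> c
  X3 -> A T1
  X4 -> T0 T1

CYK fill, restricted to cells inside w[0..1]:
  T[0,0] 'a' = {S,T1}  orig:{S}
  T[1,1] 'b' = {T0}  orig:{}
  T[0,1] 'ab' = {S}

Original NTs in T[0,1] deriving "ab": ["S"]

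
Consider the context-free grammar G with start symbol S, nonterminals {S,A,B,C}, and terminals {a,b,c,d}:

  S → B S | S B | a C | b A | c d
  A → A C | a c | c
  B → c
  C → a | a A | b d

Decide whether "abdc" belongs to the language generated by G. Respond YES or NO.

CNF form of G:
  S -> B S | S B | T0 C | T1 T3 | T2 A
  A -> A C | T0 T1 | c
  B -> c
  C -> T0 A | T2 T3 | a
  T0 -> a
  T1 -> c
  T2 -> b
  T3 -> d

Fill CYK table bottom-up:
  cell(0,0) a: {C,T0}  orig:{C}
  cell(1,1) b: {T2}  orig:{}
  cell(2,2) d: {T3}  orig:{}
  cell(3,3) c: {A,B,T1}  orig:{A,B}
  cell(0,1) ab: ∅
  cell(1,2) bd: {C}
  cell(2,3) dc: ∅
  cell(0,2) abd: {S}
  cell(1,3) bdc: ∅
  cell(0,3) abdc: {S}

S ∈ T[0,3] ⇒ YES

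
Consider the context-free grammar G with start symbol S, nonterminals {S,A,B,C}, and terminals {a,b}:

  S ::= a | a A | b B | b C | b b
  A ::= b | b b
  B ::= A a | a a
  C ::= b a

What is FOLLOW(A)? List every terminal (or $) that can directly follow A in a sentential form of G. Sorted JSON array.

Compute FIRST by fixpoint:
pass 1:
  A via A→b: +{b}
  B via B→A a: +{b}
  B via B→a a: +{a}
  C via C→b a: +{b}
  S via S→a: +{a}
  S via S→b B: +{b}
  FIRST[S]={a,b}  FIRST[A]={b}  FIRST[B]={a,b}  FIRST[C]={b}
pass 2: — fixpoint
  FIRST[S]={a,b}  FIRST[A]={b}  FIRST[B]={a,b}  FIRST[C]={b}

Compute FOLLOW by fixpoint:
FOLLOW(S) := {$}
iter 1:
  B→A a: FOLLOW(A) ⊇ FIRST(a) = {a}; new: +{a}
  S→a A: FOLLOW(A) ⊇ FOLLOW(S) ⊇ {$}; new: +{$}
  S→b B: FOLLOW(B) ⊇ FOLLOW(S) ⊇ {$}; new: +{$}
  S→b C: FOLLOW(C) ⊇ FOLLOW(S) ⊇ {$}; new: +{$}
  FOLLOW(S)={$}  FOLLOW(A)={$,a}  FOLLOW(B)={$}  FOLLOW(C)={$}
iter 2: (stable)
  FOLLOW(S)={$}  FOLLOW(A)={$,a}  FOLLOW(B)={$}  FOLLOW(C)={$}

FOLLOW(A) = ["$", "a"]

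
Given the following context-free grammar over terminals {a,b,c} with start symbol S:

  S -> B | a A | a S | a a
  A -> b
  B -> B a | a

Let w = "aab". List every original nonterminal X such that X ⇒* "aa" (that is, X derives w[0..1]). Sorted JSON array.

CNF form of G:
  S -> B T0 | T0 A | T0 S | T0 T0 | a
  A -> b
  B -> B T0 | a
  T0 -> a

CYK table (by increasing span) (cells [i..j] with 0 ≤ i ≤ j ≤ 1 only):
  cell(0,0) a: {B,S,T0}  orig:{B,S}
  cell(1,1) a: {B,S,T0}  orig:{B,S}
  cell(0,1) aa: {B,S}

Original NTs in T[0,1] deriving "aa": ["B", "S"]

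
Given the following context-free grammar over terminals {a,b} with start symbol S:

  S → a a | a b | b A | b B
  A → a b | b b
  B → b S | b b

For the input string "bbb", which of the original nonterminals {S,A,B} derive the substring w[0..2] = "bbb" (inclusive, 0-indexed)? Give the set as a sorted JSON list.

CNF form of G:
  S -> T0 T0 | T0 T1 | T1 A | T1 B
  A -> T0 T1 | T1 T1
  B -> T1 S | T1 T1
  T0 -> a
  T1 -> b

Fill CYK table bottom-up — only the sub-triangle for w[0..2]:
  [0..0]={T1}  "b"  orig:{}
  [1..1]={T1}  "b"  orig:{}
  [2..2]={T1}  "b"  orig:{}
  [0..1]={A,B}  "bb"
  [1..2]={A,B}  "bb"
  [0..2]={S}  "bbb"

Original NTs in T[0,2] deriving "bbb": ["S"]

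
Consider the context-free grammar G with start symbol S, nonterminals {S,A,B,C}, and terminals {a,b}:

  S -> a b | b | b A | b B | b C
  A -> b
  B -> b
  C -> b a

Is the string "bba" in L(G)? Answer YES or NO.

CNF form of G:
  S -> T0 A | T0 B | T0 C | T1 T0 | b
  A -> b
  B -> b
  C -> T0 T1
  T0 -> b
  T1 -> a

Fill CYK table bottom-up:
  [0..0]={A,B,S,T0}  "b"  orig:{A,B,S}
  [1..1]={A,B,S,T0}  "b"  orig:{A,B,S}
  [2..2]={T1}  "a"  orig:{}
  [0..1]={S}  "bb"
  [1..2]={C}  "ba"
  [0..2]={S}  "bba"

S ∈ T[0,2] ⇒ YES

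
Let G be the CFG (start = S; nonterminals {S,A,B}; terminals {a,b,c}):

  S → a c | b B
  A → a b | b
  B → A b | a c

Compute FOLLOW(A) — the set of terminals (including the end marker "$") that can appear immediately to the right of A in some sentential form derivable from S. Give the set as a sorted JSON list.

Compute FIRST by fixpoint:
pass 1:
  A via A→a b: +{a}
  A via A→b: +{b}
  B via B→A b: +{a,b}
  S via S→a c: +{a}
  S via S→b B: +{b}
  FIRST[S]={a,b}  FIRST[A]={a,b}  FIRST[B]={a,b}
pass 2: — fixpoint
  FIRST[S]={a,b}  FIRST[A]={a,b}  FIRST[B]={a,b}

FOLLOW sets:
FOLLOW(S) := {$}
[1]
  B→A b: FOLLOW(A) ⊇ FIRST(b) = {b}; new: +{b}
  S→b B: FOLLOW(B) ⊇ FOLLOW(S) ⊇ {$}; new: +{$}
  FOLLOW(S)={$}  FOLLOW(A)={b}  FOLLOW(B)={$}
[2] — fixpoint
  FOLLOW(S)={$}  FOLLOW(A)={b}  FOLLOW(B)={$}

FOLLOW(A) = ["b"]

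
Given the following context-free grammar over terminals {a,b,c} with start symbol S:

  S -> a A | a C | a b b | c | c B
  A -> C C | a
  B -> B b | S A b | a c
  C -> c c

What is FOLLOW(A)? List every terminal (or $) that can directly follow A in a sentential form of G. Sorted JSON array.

Compute FIRST by fixpoint:
[1]
  A via A→a: +{a}
  B via B→a c: +{a}
  C via C→c c: +{c}
  S via S→a A: +{a}
  S via S→c: +{c}
  S: {a,c}  A: {a}  B: {a}  C: {c}
[2]
  A via A→C C: +{c}
  B via B→S A b: +{c}
  S: {a,c}  A: {a,c}  B: {a,c}  C: {c}
[3] (stable)
  S: {a,c}  A: {a,c}  B: {a,c}  C: {c}

FOLLOW iteration:
FOLLOW(S) := {$}
round 1:
  A→C C: FOLLOW(C) ⊇ FIRST(C) = {c}; new: +{c}
  B→B b: FOLLOW(B) ⊇ FIRST(b) = {b}; new: +{b}
  B→S A b: FOLLOW(S) ⊇ FIRST(A) = {a,c}; new: +{a,c}
  B→S A b: FOLLOW(A) ⊇ FIRST(b) = {b}; new: +{b}
  S→a A: FOLLOW(A) ⊇ FOLLOW(S) ⊇ {$,a,c}; new: +{$,a,c}
  S→a C: FOLLOW(C) ⊇ FOLLOW(S) ⊇ {$,a,c}; new: +{$,a}
  S→c B: FOLLOW(B) ⊇ FOLLOW(S) ⊇ {$,a,c}; new: +{$,a,c}
  FOLLOW(S)={$,a,c}  FOLLOW(A)={$,a,b,c}  FOLLOW(B)={$,a,b,c}  FOLLOW(C)={$,a,c}
round 2:
  A→C C: FOLLOW(C) ⊇ FOLLOW(A) ⊇ {$,a,b,c}; new: +{b}
  FOLLOW(S)={$,a,c}  FOLLOW(A)={$,a,b,c}  FOLLOW(B)={$,a,b,c}  FOLLOW(C)={$,a,b,c}
round 3: (no change)
  FOLLOW(S)={$,a,c}  FOLLOW(A)={$,a,b,c}  FOLLOW(B)={$,a,b,c}  FOLLOW(C)={$,a,b,c}

FOLLOW(A) = ["$", "a", "b", "c"]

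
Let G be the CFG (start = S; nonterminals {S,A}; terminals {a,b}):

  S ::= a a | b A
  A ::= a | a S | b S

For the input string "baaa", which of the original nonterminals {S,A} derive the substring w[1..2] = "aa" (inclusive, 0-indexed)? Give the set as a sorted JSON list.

Convert to CNF:
  S -> T0 T0 | T1 A
  A -> T0 S | T1 S | a
  T0 -> a
  T1 -> b

Fill CYK table bottom-up — only the sub-triangle for w[1..2]:
  T[1,1] 'a' = {A,T0}  orig:{A}
  T[2,2] 'a' = {A,T0}  orig:{A}
  T[1,2] 'aa' = {S}

Original NTs in T[1,2] deriving "aa": ["S"]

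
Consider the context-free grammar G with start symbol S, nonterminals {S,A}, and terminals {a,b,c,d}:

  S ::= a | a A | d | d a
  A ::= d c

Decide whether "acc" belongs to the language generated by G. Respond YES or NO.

Convert to CNF:
  S -> T0 T2 | T2 A | a | d
  A -> T0 T1
  T0 -> d
  T1 -> c
  T2 -> a

CYK fill:
  [0..0]={S,T2}  "a"  orig:{S}
  [1..1]={T1}  "c"  orig:{}
  [2..2]={T1}  "c"  orig:{}
  [0..1]=∅  "ac"
  [1..2]=∅  "cc"
  [0..2]=∅  "acc"

S ∉ T[0,2] ⇒ NO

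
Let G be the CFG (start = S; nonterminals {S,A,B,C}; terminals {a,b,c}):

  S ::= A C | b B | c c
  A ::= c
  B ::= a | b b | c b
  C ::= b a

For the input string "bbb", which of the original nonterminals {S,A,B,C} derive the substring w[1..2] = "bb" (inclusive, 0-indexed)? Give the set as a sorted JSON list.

Convert to CNF:
  S -> A C | T0 B | T1 T1
  A -> c
  B -> T0 T0 | T1 T0 | a
  C -> T0 T2
  T0 -> b
  T1 -> c
  T2 -> a

CYK fill, restricted to cells inside w[1..2]:
  [1..1]={T0}  "b"  orig:{}
  [2..2]={T0}  "b"  orig:{}
  [1..2]={B}  "bb"

Original NTs in T[1,2] deriving "bb": ["B"]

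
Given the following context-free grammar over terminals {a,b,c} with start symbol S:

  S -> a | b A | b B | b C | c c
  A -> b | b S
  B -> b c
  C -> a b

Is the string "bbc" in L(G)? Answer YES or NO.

Convert to CNF:
  S -> T0 A | T0 B | T0 C | T1 T1 | a
  A -> T0 S | b
  B -> T0 T1
  C -> T2 T0
  T0 -> b
  T1 -> c
  T2 -> a

CYK table (by increasing span):
  T[0,0] 'b' = {A,T0}  orig:{A}
  T[1,1] 'b' = {A,T0}  orig:{A}
  T[2,2] 'c' = {T1}  orig:{}
  T[0,1] 'bb' = {S}
  T[1,2] 'bc' = {B}
  T[0,2] 'bbc' = {S}

S ∈ T[0,2] ⇒ YES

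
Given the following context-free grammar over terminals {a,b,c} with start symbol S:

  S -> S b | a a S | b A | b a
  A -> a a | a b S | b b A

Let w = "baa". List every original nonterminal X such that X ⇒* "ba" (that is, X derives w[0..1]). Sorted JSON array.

CNF form of G:
  S -> S T1 | T0 X4 | T1 A | T1 T0
  A -> T0 T0 | T0 X2 | T1 X3
  T0 -> a
  T1 -> b
  X2 -> T1 S
  X3 -> T1 A
  X4 -> T0 S

CYK table (by increasing span) — only the sub-triangle for w[0..1]:
  T[0,0] 'b' = {T1}  orig:{}
  T[1,1] 'a' = {T0}  orig:{}
  T[0,1] 'ba' = {S}

Original NTs in T[0,1] deriving "ba": ["S"]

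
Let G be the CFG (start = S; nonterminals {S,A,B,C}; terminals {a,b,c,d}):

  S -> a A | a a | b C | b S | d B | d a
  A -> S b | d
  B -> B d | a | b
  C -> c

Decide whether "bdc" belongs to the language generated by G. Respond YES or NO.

CNF form of G:
  S -> T0 C | T0 S | T1 B | T1 T2 | T2 A | T2 T2
  A -> S T0 | d
  B -> B T1 | a | b
  C -> c
  T0 -> b
  T1 -> d
  T2 -> a

Fill CYK table bottom-up:
  [0..0]={B,T0}  "b"  orig:{B}
  [1..1]={A,T1}  "d"  orig:{A}
  [2..2]={C}  "c"
  [0..1]={B}  "bd"
  [1..2]=∅  "dc"
  [0..2]=∅  "bdc"

S ∉ T[0,2] ⇒ NO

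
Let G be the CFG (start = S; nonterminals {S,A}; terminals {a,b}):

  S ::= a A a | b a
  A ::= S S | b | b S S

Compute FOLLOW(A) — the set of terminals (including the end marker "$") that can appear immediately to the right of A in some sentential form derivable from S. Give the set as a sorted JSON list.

Compute FIRST by fixpoint:
round 1:
  A via A→b: +{b}
  S via S→a A a: +{a}
  S via S→b a: +{b}
  FIRST[S]={a,b}  FIRST[A]={b}
round 2:
  A via A→S S: +{a}
  FIRST[S]={a,b}  FIRST[A]={a,b}
round 3: — fixpoint
  FIRST[S]={a,b}  FIRST[A]={a,b}

FOLLOW iteration:
FOLLOW(S) := {$}
[1]
  A→S S: FOLLOW(S) ⊇ FIRST(S) = {a,b}; new: +{a,b}
  S→a A a: FOLLOW(A) ⊇ FIRST(a) = {a}; new: +{a}
  FOLLOW(S)={$,a,b}  FOLLOW(A)={a}
[2] (stable)
  FOLLOW(S)={$,a,b}  FOLLOW(A)={a}

FOLLOW(A) = ["a"]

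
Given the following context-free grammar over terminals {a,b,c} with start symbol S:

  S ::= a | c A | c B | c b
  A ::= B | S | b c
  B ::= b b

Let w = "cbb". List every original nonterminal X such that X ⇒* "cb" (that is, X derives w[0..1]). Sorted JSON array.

Convert to CNF:
  S -> T1 A | T1 B | T1 T0 | a
  A -> T0 T0 | T0 T1 | T1 A | T1 B | T1 T0 | a
  B -> T0 T0
  T0 -> b
  T1 -> c

Fill CYK table bottom-up (cells [i..j] with 0 ≤ i ≤ j ≤ 1 only):
  T[0,0] 'c' = {T1}  orig:{}
  T[1,1] 'b' = {T0}  orig:{}
  T[0,1] 'cb' = {A,S}

Original NTs in T[0,1] deriving "cb": ["A", "S"]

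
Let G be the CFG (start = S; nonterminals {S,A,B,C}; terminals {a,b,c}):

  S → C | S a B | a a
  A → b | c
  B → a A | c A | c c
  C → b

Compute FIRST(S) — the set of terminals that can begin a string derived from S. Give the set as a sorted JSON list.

Compute FIRST by fixpoint:
iter 1:
  A via A→b: +{b}
  A via A→c: +{c}
  B via B→a A: +{a}
  B via B→c A: +{c}
  C via C→b: +{b}
  S via S→C: +{b}
  S via S→a a: +{a}
  FIRST(S)={a,b}  FIRST(A)={b,c}  FIRST(B)={a,c}  FIRST(C)={b}
iter 2: (stable)
  FIRST(S)={a,b}  FIRST(A)={b,c}  FIRST(B)={a,c}  FIRST(C)={b}

FIRST(S) = ["a", "b"]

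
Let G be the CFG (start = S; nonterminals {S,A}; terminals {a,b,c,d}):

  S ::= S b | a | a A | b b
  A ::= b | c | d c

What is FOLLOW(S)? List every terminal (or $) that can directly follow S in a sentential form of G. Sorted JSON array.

FIRST sets, iterate to fixpoint:
iter 1:
  A via A→b: +{b}
  A via A→c: +{c}
  A via A→d c: +{d}
  S via S→a: +{a}
  S via S→b b: +{b}
  FIRST(S)={a,b}  FIRST(A)={b,c,d}
iter 2: (no change)
  FIRST(S)={a,b}  FIRST(A)={b,c,d}

Compute FOLLOW by fixpoint:
seed FOLLOW(S) with $
round 1:
  S→S b: FOLLOW(S) ⊇ FIRST(b) = {b}; new: +{b}
  S→a A: FOLLOW(A) ⊇ FOLLOW(S) ⊇ {$,b}; new: +{$,b}
  FOLLOW[S]={$,b}  FOLLOW[A]={$,b}
round 2: (stable)
  FOLLOW[S]={$,b}  FOLLOW[A]={$,b}

FOLLOW(S) = ["$", "b"]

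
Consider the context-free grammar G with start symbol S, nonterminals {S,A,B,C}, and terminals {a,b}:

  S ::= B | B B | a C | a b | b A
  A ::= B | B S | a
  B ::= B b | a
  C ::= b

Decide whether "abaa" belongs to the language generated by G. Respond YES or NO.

Convert to CNF:
  S -> B B | B T0 | T0 A | T1 C | T1 T0 | a
  A -> B S | B T0 | a
  B -> B T0 | a
  C -> b
  T0 -> b
  T1 -> a

Fill CYK table bottom-up:
  cell(0,0) a: {A,B,S,T1}  orig:{A,B,S}
  cell(1,1) b: {C,T0}  orig:{C}
  cell(2,2) a: {A,B,S,T1}  orig:{A,B,S}
  cell(3,3) a: {A,B,S,T1}  orig:{A,B,S}
  cell(0,1) ab: {A,B,S}
  cell(1,2) ba: {S}
  cell(2,3) aa: {A,S}
  cell(0,2) aba: {A,S}
  cell(1,3) baa: {S}
  cell(0,3) abaa: {A}

S ∉ T[0,3] ⇒ NO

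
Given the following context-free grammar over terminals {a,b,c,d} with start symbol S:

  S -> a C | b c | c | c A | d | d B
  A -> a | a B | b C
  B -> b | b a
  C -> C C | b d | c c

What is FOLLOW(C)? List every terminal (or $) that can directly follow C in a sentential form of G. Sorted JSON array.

Compute FIRST by fixpoint:
round 1:
  A via A→a: +{a}
  A via A→b C: +{b}
  B via B→b: +{b}
  C via C→b d: +{b}
  C via C→c c: +{c}
  S via S→a C: +{a}
  S via S→b c: +{b}
  S via S→c: +{c}
  S via S→d: +{d}
  FIRST(S)={a,b,c,d}  FIRST(A)={a,b}  FIRST(B)={b}  FIRST(C)={b,c}
round 2: — fixpoint
  FIRST(S)={a,b,c,d}  FIRST(A)={a,b}  FIRST(B)={b}  FIRST(C)={b,c}

FOLLOW sets:
initialize: $ ∈ FOLLOW(S)
iter 1:
  C→C C: FOLLOW(C) ⊇ FIRST(C) = {b,c}; new: +{b,c}
  S→a C: FOLLOW(C) ⊇ FOLLOW(S) ⊇ {$}; new: +{$}
  S→c A: FOLLOW(A) ⊇ FOLLOW(S) ⊇ {$}; new: +{$}
  S→d B: FOLLOW(B) ⊇ FOLLOW(S) ⊇ {$}; new: +{$}
  FOLLOW(S)={$}  FOLLOW(A)={$}  FOLLOW(B)={$}  FOLLOW(C)={$,b,c}
iter 2: (no change)
  FOLLOW(S)={$}  FOLLOW(A)={$}  FOLLOW(B)={$}  FOLLOW(C)={$,b,c}

FOLLOW(C) = ["$", "b", "c"]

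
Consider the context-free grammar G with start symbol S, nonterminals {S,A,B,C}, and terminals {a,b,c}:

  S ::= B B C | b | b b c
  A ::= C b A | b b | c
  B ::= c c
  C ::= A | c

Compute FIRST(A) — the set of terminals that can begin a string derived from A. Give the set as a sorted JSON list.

Compute FIRST by fixpoint:
iter 1:
  A via A→b b: +{b}
  A via A→c: +{c}
  B via B→c c: +{c}
  C via C→A: +{b,c}
  S via S→B B C: +{c}
  S via S→b: +{b}
  FIRST(S)={b,c}  FIRST(A)={b,c}  FIRST(B)={c}  FIRST(C)={b,c}
iter 2: (no change)
  FIRST(S)={b,c}  FIRST(A)={b,c}  FIRST(B)={c}  FIRST(C)={b,c}

FIRST(A) = ["b", "c"]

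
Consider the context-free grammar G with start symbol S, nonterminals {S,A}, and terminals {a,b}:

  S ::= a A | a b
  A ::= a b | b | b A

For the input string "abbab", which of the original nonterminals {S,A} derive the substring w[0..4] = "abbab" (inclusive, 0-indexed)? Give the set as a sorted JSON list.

Convert to CNF:
  S -> T0 A | T0 T1
  A -> T0 T1 | T1 A | b
  T0 -> a
  T1 -> b

CYK table (by increasing span) (cells [i..j] with 0 ≤ i ≤ j ≤ 4 only):
  [0..0]={T0}  "a"  orig:{}
  [1..1]={A,T1}  "b"  orig:{A}
  [2..2]={A,T1}  "b"  orig:{A}
  [3..3]={T0}  "a"  orig:{}
  [4..4]={A,T1}  "b"  orig:{A}
  [0..1]={A,S}  "ab"
  [1..2]={A}  "bb"
  [2..3]=∅  "ba"
  [3..4]={A,S}  "ab"
  [0..2]={S}  "abb"
  [1..3]=∅  "bba"
  [2..4]={A}  "bab"
  [0..3]=∅  "abba"
  [1..4]={A}  "bbab"
  [0..4]={S}  "abbab"

Original NTs in T[0,4] deriving "abbab": ["S"]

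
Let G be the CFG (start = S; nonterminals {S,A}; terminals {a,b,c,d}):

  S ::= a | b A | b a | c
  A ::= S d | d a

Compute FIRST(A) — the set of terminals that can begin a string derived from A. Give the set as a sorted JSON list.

FIRST iteration:
pass 1:
  A via A→d a: +{d}
  S via S→a: +{a}
  S via S→b A: +{b}
  S via S→c: +{c}
  FIRST[S]={a,b,c}  FIRST[A]={d}
pass 2:
  A via A→S d: +{a,b,c}
  FIRST[S]={a,b,c}  FIRST[A]={a,b,c,d}
pass 3: done
  FIRST[S]={a,b,c}  FIRST[A]={a,b,c,d}

FIRST(A) = ["a", "b", "c", "d"]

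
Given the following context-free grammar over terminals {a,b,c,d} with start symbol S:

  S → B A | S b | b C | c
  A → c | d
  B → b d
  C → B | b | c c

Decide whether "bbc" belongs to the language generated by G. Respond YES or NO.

Convert to CNF:
  S -> B A | S T0 | T0 C | c
  A -> c | d
  B -> T0 T1
  C -> T0 T1 | T2 T2 | b
  T0 -> b
  T1 -> d
  T2 -> c

Fill CYK table bottom-up:
  T[0,0] 'b' = {C,T0}  orig:{C}
  T[1,1] 'b' = {C,T0}  orig:{C}
  T[2,2] 'c' = {A,S,T2}  orig:{A,S}
  T[0,1] 'bb' = {S}
  T[1,2] 'bc' = ∅
  T[0,2] 'bbc' = ∅

S ∉ T[0,2] ⇒ NO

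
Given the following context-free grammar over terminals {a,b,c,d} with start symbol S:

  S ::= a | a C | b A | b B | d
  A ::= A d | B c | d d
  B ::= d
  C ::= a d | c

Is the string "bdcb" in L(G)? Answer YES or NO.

Convert to CNF:
  S -> T2 C | T3 A | T3 B | a | d
  A -> A T0 | B T1 | T0 T0
  B -> d
  C -> T2 T0 | c
  T0 -> d
  T1 -> c
  T2 -> a
  T3 -> b

CYK fill:
  cell(0,0) b: {T3}  orig:{}
  cell(1,1) d: {B,S,T0}  orig:{B,S}
  cell(2,2) c: {C,T1}  orig:{C}
  cell(3,3) b: {T3}  orig:{}
  cell(0,1) bd: {S}
  cell(1,2) dc: {A}
  cell(2,3) cb: ∅
  cell(0,2) bdc: {S}
  cell(1,3) dcb: ∅
  cell(0,3) bdcb: ∅

S ∉ T[0,3] ⇒ NO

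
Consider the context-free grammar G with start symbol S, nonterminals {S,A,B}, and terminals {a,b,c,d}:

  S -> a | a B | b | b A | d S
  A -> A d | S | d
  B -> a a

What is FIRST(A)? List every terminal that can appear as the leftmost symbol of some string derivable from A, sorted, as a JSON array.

FIRST iteration:
pass 1:
  A via A→d: +{d}
  B via B→a a: +{a}
  S via S→a: +{a}
  S via S→b: +{b}
  S via S→d S: +{d}
  FIRST[S]={a,b,d}  FIRST[A]={d}  FIRST[B]={a}
pass 2:
  A via A→S: +{a,b}
  FIRST[S]={a,b,d}  FIRST[A]={a,b,d}  FIRST[B]={a}
pass 3: (no change)
  FIRST[S]={a,b,d}  FIRST[A]={a,b,d}  FIRST[B]={a}

FIRST(A) = ["a", "b", "d"]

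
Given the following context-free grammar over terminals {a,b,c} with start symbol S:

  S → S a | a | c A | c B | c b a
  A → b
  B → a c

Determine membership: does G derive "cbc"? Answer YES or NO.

CNF form of G:
  S -> S T0 | T1 A | T1 B | T1 X3 | a
  A -> b
  B -> T0 T1
  T0 -> a
  T1 -> c
  T2 -> b
  X3 -> T2 T0

CYK table (by increasing span):
  T[0,0] 'c' = {T1}  orig:{}
  T[1,1] 'b' = {A,T2}  orig:{A}
  T[2,2] 'c' = {T1}  orig:{}
  T[0,1] 'cb' = {S}
  T[1,2] 'bc' = ∅
  T[0,2] 'cbc' = ∅

S ∉ T[0,2] ⇒ NO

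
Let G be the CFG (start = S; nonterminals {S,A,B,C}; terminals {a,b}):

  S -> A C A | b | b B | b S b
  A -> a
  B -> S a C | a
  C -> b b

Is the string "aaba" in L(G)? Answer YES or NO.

Convert to CNF:
  S -> A X3 | T1 B | T1 X4 | b
  A -> a
  B -> S X2 | a
  C -> T1 T1
  T0 -> a
  T1 -> b
  X2 -> T0 C
  X3 -> C A
  X4 -> S T1

CYK fill:
  cell(0,0) a: {A,B,T0}  orig:{A,B}
  cell(1,1) a: {A,B,T0}  orig:{A,B}
  cell(2,2) b: {S,T1}  orig:{S}
  cell(3,3) a: {A,B,T0}  orig:{A,B}
  cell(0,1) aa: ∅
  cell(1,2) ab: ∅
  cell(2,3) ba: {S}
  cell(0,2) aab: ∅
  cell(1,3) aba: ∅
  cell(0,3) aaba: ∅

S ∉ T[0,3] ⇒ NO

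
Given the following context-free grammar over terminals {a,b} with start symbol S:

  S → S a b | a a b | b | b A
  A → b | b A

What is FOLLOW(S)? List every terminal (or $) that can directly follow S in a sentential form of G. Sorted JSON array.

Compute FIRST by fixpoint:
iter 1:
  A via A→b: +{b}
  S via S→a a b: +{a}
  S via S→b: +{b}
  FIRST(S)={a,b}  FIRST(A)={b}
iter 2: — fixpoint
  FIRST(S)={a,b}  FIRST(A)={b}

FOLLOW sets:
FOLLOW(S) := {$}
[1]
  S→S a b: FOLLOW(S) ⊇ FIRST(a) = {a}; new: +{a}
  S→b A: FOLLOW(A) ⊇ FOLLOW(S) ⊇ {$,a}; new: +{$,a}
  FOLLOW(S)={$,a}  FOLLOW(A)={$,a}
[2] (stable)
  FOLLOW(S)={$,a}  FOLLOW(A)={$,a}

FOLLOW(S) = ["$", "a"]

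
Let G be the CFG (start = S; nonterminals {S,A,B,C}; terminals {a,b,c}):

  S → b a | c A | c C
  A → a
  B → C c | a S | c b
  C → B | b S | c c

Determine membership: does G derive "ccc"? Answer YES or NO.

CNF form of G:
  S -> T0 A | T0 C | T2 T1
  A -> a
  B -> C T0 | T0 T2 | T1 S
  C -> C T0 | T0 T0 | T0 T2 | T1 S | T2 S
  T0 -> c
  T1 -> a
  T2 -> b

CYK table (by increasing span):
  cell(0,0) c: {T0}  orig:{}
  cell(1,1) c: {T0}  orig:{}
  cell(2,2) c: {T0}  orig:{}
  cell(0,1) cc: {C}
  cell(1,2) cc: {C}
  cell(0,2) ccc: {B,C,S}

S ∈ T[0,2] ⇒ YES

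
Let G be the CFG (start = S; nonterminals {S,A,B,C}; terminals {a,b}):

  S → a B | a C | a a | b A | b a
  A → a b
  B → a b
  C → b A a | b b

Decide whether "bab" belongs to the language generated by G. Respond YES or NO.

CNF form of G:
  S -> T0 B | T0 C | T0 T0 | T1 A | T1 T0
  A -> T0 T1
  B -> T0 T1
  C -> T1 T1 | T1 X2
  T0 -> a
  T1 -> b
  X2 -> A T0

Fill CYK table bottom-up:
  T[0,0] 'b' = {T1}  orig:{}
  T[1,1] 'a' = {T0}  orig:{}
  T[2,2] 'b' = {T1}  orig:{}
  T[0,1] 'ba' = {S}
  T[1,2] 'ab' = {A,B}
  T[0,2] 'bab' = {S}

S ∈ T[0,2] ⇒ YES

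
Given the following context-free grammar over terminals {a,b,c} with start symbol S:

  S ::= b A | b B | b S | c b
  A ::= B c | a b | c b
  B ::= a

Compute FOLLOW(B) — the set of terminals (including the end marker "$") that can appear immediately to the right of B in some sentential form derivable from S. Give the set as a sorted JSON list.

FIRST sets, iterate to fixpoint:
iter 1:
  A via A→a b: +{a}
  A via A→c b: +{c}
  B via B→a: +{a}
  S via S→b A: +{b}
  S via S→c b: +{c}
  FIRST[S]={b,c}  FIRST[A]={a,c}  FIRST[B]={a}
iter 2: (no change)
  FIRST[S]={b,c}  FIRST[A]={a,c}  FIRST[B]={a}

FOLLOW iteration:
seed FOLLOW(S) with $
iter 1:
  A→B c: FOLLOW(B) ⊇ FIRST(c) = {c}; new: +{c}
  S→b A: FOLLOW(A) ⊇ FOLLOW(S) ⊇ {$}; new: +{$}
  S→b B: FOLLOW(B) ⊇ FOLLOW(S) ⊇ {$}; new: +{$}
  S: {$}  A: {$}  B: {$,c}
iter 2: (no change)
  S: {$}  A: {$}  B: {$,c}

FOLLOW(B) = ["$", "c"]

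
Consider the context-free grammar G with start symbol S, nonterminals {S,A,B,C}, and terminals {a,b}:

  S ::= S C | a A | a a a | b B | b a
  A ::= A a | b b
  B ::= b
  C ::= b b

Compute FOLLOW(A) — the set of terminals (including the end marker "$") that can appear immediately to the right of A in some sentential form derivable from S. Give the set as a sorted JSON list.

FIRST sets, iterate to fixpoint:
pass 1:
  A via A→b b: +{b}
  B via B→b: +{b}
  C via C→b b: +{b}
  S via S→a A: +{a}
  S via S→b B: +{b}
  FIRST(S)={a,b}  FIRST(A)={b}  FIRST(B)={b}  FIRST(C)={b}
pass 2: (stable)
  FIRST(S)={a,b}  FIRST(A)={b}  FIRST(B)={b}  FIRST(C)={b}

Compute FOLLOW by fixpoint:
initialize: $ ∈ FOLLOW(S)
round 1:
  A→A a: FOLLOW(A) ⊇ FIRST(a) = {a}; new: +{a}
  S→S C: FOLLOW(S) ⊇ FIRST(C) = {b}; new: +{b}
  S→S C: FOLLOW(C) ⊇ FOLLOW(S) ⊇ {$,b}; new: +{$,b}
  S→a A: FOLLOW(A) ⊇ FOLLOW(S) ⊇ {$,b}; new: +{$,b}
  S→b B: FOLLOW(B) ⊇ FOLLOW(S) ⊇ {$,b}; new: +{$,b}
  S: {$,b}  A: {$,a,b}  B: {$,b}  C: {$,b}
round 2: (stable)
  S: {$,b}  A: {$,a,b}  B: {$,b}  C: {$,b}

FOLLOW(A) = ["$", "a", "b"]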